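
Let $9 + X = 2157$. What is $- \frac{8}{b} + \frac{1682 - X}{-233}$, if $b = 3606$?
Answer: $\frac{3602}{1803} \approx 1.9978$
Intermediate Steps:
$X = 2148$ ($X = -9 + 2157 = 2148$)
$- \frac{8}{b} + \frac{1682 - X}{-233} = - \frac{8}{3606} + \frac{1682 - 2148}{-233} = \left(-8\right) \frac{1}{3606} + \left(1682 - 2148\right) \left(- \frac{1}{233}\right) = - \frac{4}{1803} - -2 = - \frac{4}{1803} + 2 = \frac{3602}{1803}$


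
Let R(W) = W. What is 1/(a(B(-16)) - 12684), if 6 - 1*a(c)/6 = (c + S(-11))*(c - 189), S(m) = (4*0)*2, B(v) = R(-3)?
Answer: -1/16104 ≈ -6.2096e-5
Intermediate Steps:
B(v) = -3
S(m) = 0 (S(m) = 0*2 = 0)
a(c) = 36 - 6*c*(-189 + c) (a(c) = 36 - 6*(c + 0)*(c - 189) = 36 - 6*c*(-189 + c))
1/(a(B(-16)) - 12684) = 1/((36 - 6*(-3)² + 1134*(-3)) - 12684) = 1/((36 - 6*9 - 3402) - 12684) = 1/((36 - 54 - 3402) - 12684) = 1/(-3420 - 12684) = 1/(-16104) = -1/16104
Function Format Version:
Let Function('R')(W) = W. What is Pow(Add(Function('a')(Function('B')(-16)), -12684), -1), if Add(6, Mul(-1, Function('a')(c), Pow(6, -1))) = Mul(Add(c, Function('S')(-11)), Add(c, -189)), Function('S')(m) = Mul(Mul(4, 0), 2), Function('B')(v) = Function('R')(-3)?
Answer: Rational(-1, 16104) ≈ -6.2096e-5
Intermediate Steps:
Function('B')(v) = -3
Function('S')(m) = 0 (Function('S')(m) = Mul(0, 2) = 0)
Function('a')(c) = Add(36, Mul(-6, c, Add(-189, c))) (Function('a')(c) = Add(36, Mul(-6, Mul(Add(c, 0), Add(c, -189)))) = Add(36, Mul(-6, Mul(c, Add(-189, c)))) = Add(36, Mul(-6, c, Add(-189, c))))
Pow(Add(Function('a')(Function('B')(-16)), -12684), -1) = Pow(Add(Add(36, Mul(-6, Pow(-3, 2)), Mul(1134, -3)), -12684), -1) = Pow(Add(Add(36, Mul(-6, 9), -3402), -12684), -1) = Pow(Add(Add(36, -54, -3402), -12684), -1) = Pow(Add(-3420, -12684), -1) = Pow(-16104, -1) = Rational(-1, 16104)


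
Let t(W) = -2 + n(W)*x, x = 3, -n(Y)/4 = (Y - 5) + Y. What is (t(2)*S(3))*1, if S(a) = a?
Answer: 30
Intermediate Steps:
n(Y) = 20 - 8*Y (n(Y) = -4*((Y - 5) + Y) = -4*((-5 + Y) + Y) = -4*(-5 + 2*Y) = 20 - 8*Y)
t(W) = 58 - 24*W (t(W) = -2 + (20 - 8*W)*3 = -2 + (60 - 24*W) = 58 - 24*W)
(t(2)*S(3))*1 = ((58 - 24*2)*3)*1 = ((58 - 48)*3)*1 = (10*3)*1 = 30*1 = 30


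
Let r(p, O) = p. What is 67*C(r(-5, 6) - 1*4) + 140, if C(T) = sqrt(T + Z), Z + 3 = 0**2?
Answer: 140 + 134*I*sqrt(3) ≈ 140.0 + 232.09*I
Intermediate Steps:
Z = -3 (Z = -3 + 0**2 = -3 + 0 = -3)
C(T) = sqrt(-3 + T) (C(T) = sqrt(T - 3) = sqrt(-3 + T))
67*C(r(-5, 6) - 1*4) + 140 = 67*sqrt(-3 + (-5 - 1*4)) + 140 = 67*sqrt(-3 + (-5 - 4)) + 140 = 67*sqrt(-3 - 9) + 140 = 67*sqrt(-12) + 140 = 67*(2*I*sqrt(3)) + 140 = 134*I*sqrt(3) + 140 = 140 + 134*I*sqrt(3)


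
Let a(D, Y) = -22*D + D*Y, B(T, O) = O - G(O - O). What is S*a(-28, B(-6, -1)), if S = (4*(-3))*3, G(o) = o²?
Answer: -23184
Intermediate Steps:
B(T, O) = O (B(T, O) = O - (O - O)² = O - 1*0² = O - 1*0 = O + 0 = O)
S = -36 (S = -12*3 = -36)
S*a(-28, B(-6, -1)) = -(-1008)*(-22 - 1) = -(-1008)*(-23) = -36*644 = -23184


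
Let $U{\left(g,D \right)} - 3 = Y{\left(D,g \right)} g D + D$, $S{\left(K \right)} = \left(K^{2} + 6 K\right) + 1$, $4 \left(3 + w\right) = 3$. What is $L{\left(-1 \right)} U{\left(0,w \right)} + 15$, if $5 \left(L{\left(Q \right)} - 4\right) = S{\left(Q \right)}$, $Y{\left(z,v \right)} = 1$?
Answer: $\frac{87}{5} \approx 17.4$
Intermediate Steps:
$w = - \frac{9}{4}$ ($w = -3 + \frac{1}{4} \cdot 3 = -3 + \frac{3}{4} = - \frac{9}{4} \approx -2.25$)
$S{\left(K \right)} = 1 + K^{2} + 6 K$
$U{\left(g,D \right)} = 3 + D + D g$ ($U{\left(g,D \right)} = 3 + \left(1 g D + D\right) = 3 + \left(g D + D\right) = 3 + \left(D g + D\right) = 3 + \left(D + D g\right) = 3 + D + D g$)
$L{\left(Q \right)} = \frac{21}{5} + \frac{Q^{2}}{5} + \frac{6 Q}{5}$ ($L{\left(Q \right)} = 4 + \frac{1 + Q^{2} + 6 Q}{5} = 4 + \left(\frac{1}{5} + \frac{Q^{2}}{5} + \frac{6 Q}{5}\right) = \frac{21}{5} + \frac{Q^{2}}{5} + \frac{6 Q}{5}$)
$L{\left(-1 \right)} U{\left(0,w \right)} + 15 = \left(\frac{21}{5} + \frac{\left(-1\right)^{2}}{5} + \frac{6}{5} \left(-1\right)\right) \left(3 - \frac{9}{4} - 0\right) + 15 = \left(\frac{21}{5} + \frac{1}{5} \cdot 1 - \frac{6}{5}\right) \left(3 - \frac{9}{4} + 0\right) + 15 = \left(\frac{21}{5} + \frac{1}{5} - \frac{6}{5}\right) \frac{3}{4} + 15 = \frac{16}{5} \cdot \frac{3}{4} + 15 = \frac{12}{5} + 15 = \frac{87}{5}$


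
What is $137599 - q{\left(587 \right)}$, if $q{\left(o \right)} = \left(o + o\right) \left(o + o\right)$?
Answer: $-1240677$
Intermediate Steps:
$q{\left(o \right)} = 4 o^{2}$ ($q{\left(o \right)} = 2 o 2 o = 4 o^{2}$)
$137599 - q{\left(587 \right)} = 137599 - 4 \cdot 587^{2} = 137599 - 4 \cdot 344569 = 137599 - 1378276 = -1240677$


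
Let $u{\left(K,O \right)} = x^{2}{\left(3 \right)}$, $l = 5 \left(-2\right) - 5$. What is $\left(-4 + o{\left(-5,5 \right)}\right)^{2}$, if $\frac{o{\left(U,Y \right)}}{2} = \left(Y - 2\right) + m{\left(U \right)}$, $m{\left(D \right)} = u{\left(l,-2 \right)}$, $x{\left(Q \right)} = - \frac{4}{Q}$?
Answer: $\frac{2500}{81} \approx 30.864$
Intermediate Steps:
$l = -15$ ($l = -10 - 5 = -15$)
$u{\left(K,O \right)} = \frac{16}{9}$ ($u{\left(K,O \right)} = \left(- \frac{4}{3}\right)^{2} = \frac{16}{9}$)
$m{\left(D \right)} = \frac{16}{9}$
$o{\left(U,Y \right)} = - \frac{4}{9} + 2 Y$ ($o{\left(U,Y \right)} = 2 \left(\left(Y - 2\right) + \frac{16}{9}\right) = 2 \left(\left(-2 + Y\right) + \frac{16}{9}\right) = 2 \left(- \frac{2}{9} + Y\right) = - \frac{4}{9} + 2 Y$)
$\left(-4 + o{\left(-5,5 \right)}\right)^{2} = \left(-4 + \left(- \frac{4}{9} + 2 \cdot 5\right)\right)^{2} = \left(-4 + \left(- \frac{4}{9} + 10\right)\right)^{2} = \left(-4 + \frac{86}{9}\right)^{2} = \left(\frac{50}{9}\right)^{2} = \frac{2500}{81}$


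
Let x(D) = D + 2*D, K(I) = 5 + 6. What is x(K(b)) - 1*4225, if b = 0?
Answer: -4192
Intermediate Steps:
K(I) = 11
x(D) = 3*D
x(K(b)) - 1*4225 = 3*11 - 1*4225 = 33 - 4225 = -4192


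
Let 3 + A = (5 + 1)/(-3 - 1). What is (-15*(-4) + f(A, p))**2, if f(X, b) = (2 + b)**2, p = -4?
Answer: 4096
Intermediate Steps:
A = -9/2 (A = -3 + (5 + 1)/(-3 - 1) = -3 + 6/(-4) = -3 + 6*(-1/4) = -3 - 3/2 = -9/2 ≈ -4.5000)
(-15*(-4) + f(A, p))**2 = (-15*(-4) + (2 - 4)**2)**2 = (60 + (-2)**2)**2 = (60 + 4)**2 = 64**2 = 4096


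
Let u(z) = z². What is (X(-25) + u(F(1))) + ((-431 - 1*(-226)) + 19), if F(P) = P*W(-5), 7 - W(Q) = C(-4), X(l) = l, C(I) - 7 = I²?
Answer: 45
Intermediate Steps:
C(I) = 7 + I²
W(Q) = -16 (W(Q) = 7 - (7 + (-4)²) = 7 - (7 + 16) = 7 - 1*23 = 7 - 23 = -16)
F(P) = -16*P (F(P) = P*(-16) = -16*P)
(X(-25) + u(F(1))) + ((-431 - 1*(-226)) + 19) = (-25 + (-16*1)²) + ((-431 - 1*(-226)) + 19) = (-25 + (-16)²) + ((-431 + 226) + 19) = (-25 + 256) + (-205 + 19) = 231 - 186 = 45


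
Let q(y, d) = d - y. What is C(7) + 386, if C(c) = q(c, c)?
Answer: 386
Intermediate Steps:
C(c) = 0 (C(c) = c - c = 0)
C(7) + 386 = 0 + 386 = 386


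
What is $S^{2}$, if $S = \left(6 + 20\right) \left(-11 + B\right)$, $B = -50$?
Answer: $2515396$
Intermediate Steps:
$S = -1586$ ($S = \left(6 + 20\right) \left(-11 - 50\right) = 26 \left(-61\right) = -1586$)
$S^{2} = \left(-1586\right)^{2} = 2515396$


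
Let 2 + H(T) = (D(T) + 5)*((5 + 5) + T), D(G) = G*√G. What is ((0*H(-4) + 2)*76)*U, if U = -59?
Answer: -8968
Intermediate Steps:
D(G) = G^(3/2)
H(T) = -2 + (5 + T^(3/2))*(10 + T) (H(T) = -2 + (T^(3/2) + 5)*((5 + 5) + T) = -2 + (5 + T^(3/2))*(10 + T))
((0*H(-4) + 2)*76)*U = ((0*(48 + (-4)^(5/2) + 5*(-4) + 10*(-4)^(3/2)) + 2)*76)*(-59) = ((0*(48 + 32*I - 20 + 10*(-8*I)) + 2)*76)*(-59) = ((0*(48 + 32*I - 20 - 80*I) + 2)*76)*(-59) = ((0*(28 - 48*I) + 2)*76)*(-59) = ((0 + 2)*76)*(-59) = (2*76)*(-59) = 152*(-59) = -8968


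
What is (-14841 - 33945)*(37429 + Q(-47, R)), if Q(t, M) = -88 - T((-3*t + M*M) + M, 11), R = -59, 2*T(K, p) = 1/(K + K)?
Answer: -12981562628883/7126 ≈ -1.8217e+9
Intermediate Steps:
T(K, p) = 1/(4*K) (T(K, p) = 1/(2*(K + K)) = 1/(2*((2*K))) = (1/(2*K))/2 = 1/(4*K))
Q(t, M) = -88 - 1/(4*(M + M² - 3*t)) (Q(t, M) = -88 - 1/(4*((-3*t + M*M) + M)) = -88 - 1/(4*((-3*t + M²) + M)) = -88 - 1/(4*((M² - 3*t) + M)) = -88 - 1/(4*(M + M² - 3*t)))
(-14841 - 33945)*(37429 + Q(-47, R)) = (-14841 - 33945)*(37429 + (-¼ - 88*(-59) - 88*(-59)² + 264*(-47))/(-59 + (-59)² - 3*(-47))) = -48786*(37429 + (-¼ + 5192 - 88*3481 - 12408)/(-59 + 3481 + 141)) = -48786*(37429 + (-¼ + 5192 - 306328 - 12408)/3563) = -48786*(37429 + (1/3563)*(-1254177/4)) = -48786*(37429 - 1254177/14252) = -48786*532183931/14252 = -12981562628883/7126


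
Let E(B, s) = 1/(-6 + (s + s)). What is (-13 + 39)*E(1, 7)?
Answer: 13/4 ≈ 3.2500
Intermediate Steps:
E(B, s) = 1/(-6 + 2*s)
(-13 + 39)*E(1, 7) = (-13 + 39)*(1/(2*(-3 + 7))) = 26*((½)/4) = 26*((½)*(¼)) = 26*(⅛) = 13/4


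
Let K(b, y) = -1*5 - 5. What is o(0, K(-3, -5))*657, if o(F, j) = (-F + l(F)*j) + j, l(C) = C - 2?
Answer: 6570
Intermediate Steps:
l(C) = -2 + C
K(b, y) = -10 (K(b, y) = -5 - 5 = -10)
o(F, j) = j - F + j*(-2 + F) (o(F, j) = (-F + (-2 + F)*j) + j = (-F + j*(-2 + F)) + j = j - F + j*(-2 + F))
o(0, K(-3, -5))*657 = (-1*0 - 1*(-10) + 0*(-10))*657 = (0 + 10 + 0)*657 = 10*657 = 6570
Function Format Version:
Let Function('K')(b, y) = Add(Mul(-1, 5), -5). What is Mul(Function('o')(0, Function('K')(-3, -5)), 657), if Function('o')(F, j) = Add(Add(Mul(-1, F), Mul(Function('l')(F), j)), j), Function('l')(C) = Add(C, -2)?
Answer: 6570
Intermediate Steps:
Function('l')(C) = Add(-2, C)
Function('K')(b, y) = -10 (Function('K')(b, y) = Add(-5, -5) = -10)
Function('o')(F, j) = Add(j, Mul(-1, F), Mul(j, Add(-2, F))) (Function('o')(F, j) = Add(Add(Mul(-1, F), Mul(Add(-2, F), j)), j) = Add(Add(Mul(-1, F), Mul(j, Add(-2, F))), j) = Add(j, Mul(-1, F), Mul(j, Add(-2, F))))
Mul(Function('o')(0, Function('K')(-3, -5)), 657) = Mul(Add(Mul(-1, 0), Mul(-1, -10), Mul(0, -10)), 657) = Mul(Add(0, 10, 0), 657) = Mul(10, 657) = 6570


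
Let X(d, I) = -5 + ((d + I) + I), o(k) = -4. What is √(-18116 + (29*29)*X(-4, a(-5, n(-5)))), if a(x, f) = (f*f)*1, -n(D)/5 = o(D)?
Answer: √647115 ≈ 804.43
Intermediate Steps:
n(D) = 20 (n(D) = -5*(-4) = 20)
a(x, f) = f² (a(x, f) = f²*1 = f²)
X(d, I) = -5 + d + 2*I (X(d, I) = -5 + ((I + d) + I) = -5 + (d + 2*I) = -5 + d + 2*I)
√(-18116 + (29*29)*X(-4, a(-5, n(-5)))) = √(-18116 + (29*29)*(-5 - 4 + 2*20²)) = √(-18116 + 841*(-5 - 4 + 2*400)) = √(-18116 + 841*(-5 - 4 + 800)) = √(-18116 + 841*791) = √(-18116 + 665231) = √647115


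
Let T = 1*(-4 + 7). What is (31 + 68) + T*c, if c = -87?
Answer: -162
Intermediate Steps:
T = 3 (T = 1*3 = 3)
(31 + 68) + T*c = (31 + 68) + 3*(-87) = 99 - 261 = -162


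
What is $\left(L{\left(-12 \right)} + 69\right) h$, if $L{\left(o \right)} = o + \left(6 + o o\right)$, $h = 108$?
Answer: $22356$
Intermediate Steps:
$L{\left(o \right)} = 6 + o + o^{2}$ ($L{\left(o \right)} = o + \left(6 + o^{2}\right) = 6 + o + o^{2}$)
$\left(L{\left(-12 \right)} + 69\right) h = \left(\left(6 - 12 + \left(-12\right)^{2}\right) + 69\right) 108 = \left(\left(6 - 12 + 144\right) + 69\right) 108 = \left(138 + 69\right) 108 = 207 \cdot 108 = 22356$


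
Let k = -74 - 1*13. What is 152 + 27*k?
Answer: -2197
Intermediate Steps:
k = -87 (k = -74 - 13 = -87)
152 + 27*k = 152 + 27*(-87) = 152 - 2349 = -2197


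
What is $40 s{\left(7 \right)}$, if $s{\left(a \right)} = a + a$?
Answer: $560$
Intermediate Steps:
$s{\left(a \right)} = 2 a$
$40 s{\left(7 \right)} = 40 \cdot 2 \cdot 7 = 40 \cdot 14 = 560$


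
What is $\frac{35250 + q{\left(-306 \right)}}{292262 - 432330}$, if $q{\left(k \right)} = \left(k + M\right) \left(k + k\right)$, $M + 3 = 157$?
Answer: $- \frac{64137}{70034} \approx -0.9158$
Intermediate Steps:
$M = 154$ ($M = -3 + 157 = 154$)
$q{\left(k \right)} = 2 k \left(154 + k\right)$ ($q{\left(k \right)} = \left(k + 154\right) \left(k + k\right) = \left(154 + k\right) 2 k = 2 k \left(154 + k\right)$)
$\frac{35250 + q{\left(-306 \right)}}{292262 - 432330} = \frac{35250 + 2 \left(-306\right) \left(154 - 306\right)}{292262 - 432330} = \frac{35250 + 2 \left(-306\right) \left(-152\right)}{-140068} = \left(35250 + 93024\right) \left(- \frac{1}{140068}\right) = 128274 \left(- \frac{1}{140068}\right) = - \frac{64137}{70034}$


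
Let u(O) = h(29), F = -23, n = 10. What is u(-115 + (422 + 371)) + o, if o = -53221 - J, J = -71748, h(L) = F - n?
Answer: 18494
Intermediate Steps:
h(L) = -33 (h(L) = -23 - 1*10 = -23 - 10 = -33)
u(O) = -33
o = 18527 (o = -53221 - 1*(-71748) = -53221 + 71748 = 18527)
u(-115 + (422 + 371)) + o = -33 + 18527 = 18494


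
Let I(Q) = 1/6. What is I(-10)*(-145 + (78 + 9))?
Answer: -29/3 ≈ -9.6667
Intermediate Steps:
I(Q) = ⅙
I(-10)*(-145 + (78 + 9)) = (-145 + (78 + 9))/6 = (-145 + 87)/6 = (⅙)*(-58) = -29/3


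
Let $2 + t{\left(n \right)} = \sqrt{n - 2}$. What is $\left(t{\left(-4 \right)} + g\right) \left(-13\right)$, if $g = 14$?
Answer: $-156 - 13 i \sqrt{6} \approx -156.0 - 31.843 i$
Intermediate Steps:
$t{\left(n \right)} = -2 + \sqrt{-2 + n}$ ($t{\left(n \right)} = -2 + \sqrt{n - 2} = -2 + \sqrt{-2 + n}$)
$\left(t{\left(-4 \right)} + g\right) \left(-13\right) = \left(\left(-2 + \sqrt{-2 - 4}\right) + 14\right) \left(-13\right) = \left(\left(-2 + \sqrt{-6}\right) + 14\right) \left(-13\right) = \left(\left(-2 + i \sqrt{6}\right) + 14\right) \left(-13\right) = \left(12 + i \sqrt{6}\right) \left(-13\right) = -156 - 13 i \sqrt{6}$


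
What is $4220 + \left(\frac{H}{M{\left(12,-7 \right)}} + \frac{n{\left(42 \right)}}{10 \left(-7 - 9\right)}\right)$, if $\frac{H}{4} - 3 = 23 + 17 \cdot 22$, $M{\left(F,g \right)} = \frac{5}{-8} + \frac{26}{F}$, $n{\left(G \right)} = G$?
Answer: $\frac{15562423}{2960} \approx 5257.6$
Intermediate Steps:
$M{\left(F,g \right)} = - \frac{5}{8} + \frac{26}{F}$ ($M{\left(F,g \right)} = 5 \left(- \frac{1}{8}\right) + \frac{26}{F} = - \frac{5}{8} + \frac{26}{F}$)
$H = 1600$ ($H = 12 + 4 \left(23 + 17 \cdot 22\right) = 12 + 4 \left(23 + 374\right) = 12 + 4 \cdot 397 = 12 + 1588 = 1600$)
$4220 + \left(\frac{H}{M{\left(12,-7 \right)}} + \frac{n{\left(42 \right)}}{10 \left(-7 - 9\right)}\right) = 4220 + \left(\frac{1600}{- \frac{5}{8} + \frac{26}{12}} + \frac{42}{10 \left(-7 - 9\right)}\right) = 4220 + \left(\frac{1600}{- \frac{5}{8} + 26 \cdot \frac{1}{12}} + \frac{42}{10 \left(-16\right)}\right) = 4220 + \left(\frac{1600}{- \frac{5}{8} + \frac{13}{6}} + \frac{42}{-160}\right) = 4220 + \left(\frac{1600}{\frac{37}{24}} + 42 \left(- \frac{1}{160}\right)\right) = 4220 + \left(1600 \cdot \frac{24}{37} - \frac{21}{80}\right) = 4220 + \left(\frac{38400}{37} - \frac{21}{80}\right) = 4220 + \frac{3071223}{2960} = \frac{15562423}{2960}$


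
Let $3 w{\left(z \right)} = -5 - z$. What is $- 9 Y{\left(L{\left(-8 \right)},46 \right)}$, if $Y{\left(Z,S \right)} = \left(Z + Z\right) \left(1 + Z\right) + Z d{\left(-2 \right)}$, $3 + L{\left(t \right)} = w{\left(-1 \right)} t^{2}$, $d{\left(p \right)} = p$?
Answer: $-140450$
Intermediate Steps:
$w{\left(z \right)} = - \frac{5}{3} - \frac{z}{3}$ ($w{\left(z \right)} = \frac{-5 - z}{3} = - \frac{5}{3} - \frac{z}{3}$)
$L{\left(t \right)} = -3 - \frac{4 t^{2}}{3}$ ($L{\left(t \right)} = -3 + \left(- \frac{5}{3} - - \frac{1}{3}\right) t^{2} = -3 + \left(- \frac{5}{3} + \frac{1}{3}\right) t^{2} = -3 - \frac{4 t^{2}}{3}$)
$Y{\left(Z,S \right)} = - 2 Z + 2 Z \left(1 + Z\right)$ ($Y{\left(Z,S \right)} = \left(Z + Z\right) \left(1 + Z\right) + Z \left(-2\right) = 2 Z \left(1 + Z\right) - 2 Z = - 2 Z + 2 Z \left(1 + Z\right)$)
$- 9 Y{\left(L{\left(-8 \right)},46 \right)} = - 9 \cdot 2 \left(-3 - \frac{4 \left(-8\right)^{2}}{3}\right)^{2} = - 9 \cdot 2 \left(-3 - \frac{256}{3}\right)^{2} = - 9 \cdot 2 \left(- \frac{265}{3}\right)^{2} = - 9 \cdot 2 \cdot \frac{70225}{9} = \left(-9\right) \frac{140450}{9} = -140450$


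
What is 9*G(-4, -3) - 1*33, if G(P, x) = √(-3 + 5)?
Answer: -33 + 9*√2 ≈ -20.272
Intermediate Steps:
G(P, x) = √2
9*G(-4, -3) - 1*33 = 9*√2 - 1*33 = 9*√2 - 33 = -33 + 9*√2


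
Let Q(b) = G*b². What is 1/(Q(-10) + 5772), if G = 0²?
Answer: 1/5772 ≈ 0.00017325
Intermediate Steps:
G = 0
Q(b) = 0 (Q(b) = 0*b² = 0)
1/(Q(-10) + 5772) = 1/(0 + 5772) = 1/5772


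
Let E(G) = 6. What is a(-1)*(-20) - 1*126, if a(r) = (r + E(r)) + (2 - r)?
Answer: -286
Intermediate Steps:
a(r) = 8 (a(r) = (r + 6) + (2 - r) = (6 + r) + (2 - r) = 8)
a(-1)*(-20) - 1*126 = 8*(-20) - 1*126 = -160 - 126 = -286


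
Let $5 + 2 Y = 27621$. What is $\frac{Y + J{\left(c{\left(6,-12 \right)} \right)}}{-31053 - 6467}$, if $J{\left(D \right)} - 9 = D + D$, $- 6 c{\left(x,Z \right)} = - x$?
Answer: $- \frac{13819}{37520} \approx -0.36831$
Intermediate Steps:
$c{\left(x,Z \right)} = \frac{x}{6}$ ($c{\left(x,Z \right)} = - \frac{\left(-1\right) x}{6} = \frac{x}{6}$)
$Y = 13808$ ($Y = - \frac{5}{2} + \frac{1}{2} \cdot 27621 = - \frac{5}{2} + \frac{27621}{2} = 13808$)
$J{\left(D \right)} = 9 + 2 D$ ($J{\left(D \right)} = 9 + \left(D + D\right) = 9 + 2 D$)
$\frac{Y + J{\left(c{\left(6,-12 \right)} \right)}}{-31053 - 6467} = \frac{13808 + \left(9 + 2 \cdot \frac{1}{6} \cdot 6\right)}{-31053 - 6467} = \frac{13808 + \left(9 + 2 \cdot 1\right)}{-37520} = \left(13808 + \left(9 + 2\right)\right) \left(- \frac{1}{37520}\right) = \left(13808 + 11\right) \left(- \frac{1}{37520}\right) = 13819 \left(- \frac{1}{37520}\right) = - \frac{13819}{37520}$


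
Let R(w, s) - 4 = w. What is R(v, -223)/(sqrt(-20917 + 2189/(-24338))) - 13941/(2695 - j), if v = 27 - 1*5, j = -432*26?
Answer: -13941/13927 - 26*I*sqrt(12389992325630)/509080135 ≈ -1.001 - 0.17977*I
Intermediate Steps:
j = -11232
v = 22 (v = 27 - 5 = 22)
R(w, s) = 4 + w
R(v, -223)/(sqrt(-20917 + 2189/(-24338))) - 13941/(2695 - j) = (4 + 22)/(sqrt(-20917 + 2189/(-24338))) - 13941/(2695 - 1*(-11232)) = 26/(sqrt(-20917 + 2189*(-1/24338))) - 13941/(2695 + 11232) = 26/(sqrt(-20917 - 2189/24338)) - 13941/13927 = 26/(sqrt(-509080135/24338)) - 13941*1/13927 = 26/((I*sqrt(12389992325630)/24338)) - 13941/13927 = 26*(-I*sqrt(12389992325630)/509080135) - 13941/13927 = -26*I*sqrt(12389992325630)/509080135 - 13941/13927 = -13941/13927 - 26*I*sqrt(12389992325630)/509080135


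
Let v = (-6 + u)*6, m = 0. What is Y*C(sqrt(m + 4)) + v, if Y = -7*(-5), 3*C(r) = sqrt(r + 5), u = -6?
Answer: -72 + 35*sqrt(7)/3 ≈ -41.133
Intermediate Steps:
C(r) = sqrt(5 + r)/3 (C(r) = sqrt(r + 5)/3 = sqrt(5 + r)/3)
v = -72 (v = (-6 - 6)*6 = -12*6 = -72)
Y = 35
Y*C(sqrt(m + 4)) + v = 35*(sqrt(5 + sqrt(0 + 4))/3) - 72 = 35*(sqrt(5 + sqrt(4))/3) - 72 = 35*(sqrt(5 + 2)/3) - 72 = 35*(sqrt(7)/3) - 72 = 35*sqrt(7)/3 - 72 = -72 + 35*sqrt(7)/3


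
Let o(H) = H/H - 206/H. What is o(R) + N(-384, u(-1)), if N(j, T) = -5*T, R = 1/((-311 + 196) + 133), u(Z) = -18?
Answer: -3617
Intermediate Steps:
R = 1/18 (R = 1/(-115 + 133) = 1/18 ≈ 0.055556)
o(H) = 1 - 206/H
o(R) + N(-384, u(-1)) = (-206 + 1/18)/(1/18) - 5*(-18) = 18*(-3707/18) + 90 = -3707 + 90 = -3617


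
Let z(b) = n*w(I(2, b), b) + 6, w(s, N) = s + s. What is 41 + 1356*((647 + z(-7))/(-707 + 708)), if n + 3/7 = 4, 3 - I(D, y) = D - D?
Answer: 6401963/7 ≈ 9.1457e+5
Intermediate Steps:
I(D, y) = 3 (I(D, y) = 3 - (D - D) = 3 - 1*0 = 3 + 0 = 3)
w(s, N) = 2*s
n = 25/7 (n = -3/7 + 4 = 25/7 ≈ 3.5714)
z(b) = 192/7 (z(b) = 25*(2*3)/7 + 6 = (25/7)*6 + 6 = 150/7 + 6 = 192/7)
41 + 1356*((647 + z(-7))/(-707 + 708)) = 41 + 1356*((647 + 192/7)/(-707 + 708)) = 41 + 1356*((4721/7)/1) = 41 + 1356*((4721/7)*1) = 41 + 1356*(4721/7) = 41 + 6401676/7 = 6401963/7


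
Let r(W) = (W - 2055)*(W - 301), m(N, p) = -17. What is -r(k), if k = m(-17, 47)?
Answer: -658896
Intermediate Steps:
k = -17
r(W) = (-2055 + W)*(-301 + W)
-r(k) = -(618555 + (-17)² - 2356*(-17)) = -(618555 + 289 + 40052) = -1*658896 = -658896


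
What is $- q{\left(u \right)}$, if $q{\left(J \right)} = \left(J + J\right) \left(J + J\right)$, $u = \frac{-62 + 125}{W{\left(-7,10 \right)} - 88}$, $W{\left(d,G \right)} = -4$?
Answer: $- \frac{3969}{2116} \approx -1.8757$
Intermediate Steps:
$u = - \frac{63}{92}$ ($u = \frac{-62 + 125}{-4 - 88} = \frac{63}{-92} = 63 \left(- \frac{1}{92}\right) = - \frac{63}{92} \approx -0.68478$)
$q{\left(J \right)} = 4 J^{2}$ ($q{\left(J \right)} = 2 J 2 J = 4 J^{2}$)
$- q{\left(u \right)} = - 4 \left(- \frac{63}{92}\right)^{2} = - \frac{4 \cdot 3969}{8464} = \left(-1\right) \frac{3969}{2116} = - \frac{3969}{2116}$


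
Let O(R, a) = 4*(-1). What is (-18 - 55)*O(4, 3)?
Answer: 292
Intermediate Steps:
O(R, a) = -4
(-18 - 55)*O(4, 3) = (-18 - 55)*(-4) = -73*(-4) = 292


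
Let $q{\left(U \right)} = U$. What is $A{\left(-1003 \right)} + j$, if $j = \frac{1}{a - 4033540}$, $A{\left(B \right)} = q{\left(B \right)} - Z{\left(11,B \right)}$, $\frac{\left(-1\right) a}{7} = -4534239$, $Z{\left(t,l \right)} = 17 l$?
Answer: $\frac{444628022385}{27706133} \approx 16048.0$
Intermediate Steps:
$a = 31739673$ ($a = \left(-7\right) \left(-4534239\right) = 31739673$)
$A{\left(B \right)} = - 16 B$ ($A{\left(B \right)} = B - 17 B = - 16 B$)
$j = \frac{1}{27706133}$ ($j = \frac{1}{31739673 - 4033540} = \frac{1}{27706133} \approx 3.6093 \cdot 10^{-8}$)
$A{\left(-1003 \right)} + j = \left(-16\right) \left(-1003\right) + \frac{1}{27706133} = 16048 + \frac{1}{27706133} = \frac{444628022385}{27706133}$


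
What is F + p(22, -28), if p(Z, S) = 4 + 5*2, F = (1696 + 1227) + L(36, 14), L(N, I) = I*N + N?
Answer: 3477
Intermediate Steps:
L(N, I) = N + I*N
F = 3463 (F = (1696 + 1227) + 36*(1 + 14) = 2923 + 36*15 = 2923 + 540 = 3463)
p(Z, S) = 14 (p(Z, S) = 4 + 10 = 14)
F + p(22, -28) = 3463 + 14 = 3477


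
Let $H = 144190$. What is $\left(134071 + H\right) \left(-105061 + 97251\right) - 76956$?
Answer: $-2173295366$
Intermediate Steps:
$\left(134071 + H\right) \left(-105061 + 97251\right) - 76956 = \left(134071 + 144190\right) \left(-105061 + 97251\right) - 76956 = 278261 \left(-7810\right) - 76956 = -2173218410 - 76956 = -2173295366$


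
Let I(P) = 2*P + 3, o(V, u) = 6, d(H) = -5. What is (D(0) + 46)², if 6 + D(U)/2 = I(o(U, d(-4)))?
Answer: 4096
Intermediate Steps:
I(P) = 3 + 2*P
D(U) = 18 (D(U) = -12 + 2*(3 + 2*6) = -12 + 2*(3 + 12) = -12 + 2*15 = -12 + 30 = 18)
(D(0) + 46)² = (18 + 46)² = 64² = 4096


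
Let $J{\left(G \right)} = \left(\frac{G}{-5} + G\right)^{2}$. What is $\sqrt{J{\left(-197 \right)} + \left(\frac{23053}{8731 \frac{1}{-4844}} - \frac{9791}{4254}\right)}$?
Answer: $\frac{\sqrt{415421929477678062894}}{185708370} \approx 109.75$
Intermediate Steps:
$J{\left(G \right)} = \frac{16 G^{2}}{25}$ ($J{\left(G \right)} = \left(G \left(- \frac{1}{5}\right) + G\right)^{2} = \left(- \frac{G}{5} + G\right)^{2} = \left(\frac{4 G}{5}\right)^{2} = \frac{16 G^{2}}{25}$)
$\sqrt{J{\left(-197 \right)} + \left(\frac{23053}{8731 \frac{1}{-4844}} - \frac{9791}{4254}\right)} = \sqrt{\frac{16 \left(-197\right)^{2}}{25} + \left(\frac{23053}{8731 \frac{1}{-4844}} - \frac{9791}{4254}\right)} = \sqrt{\frac{16}{25} \cdot 38809 + \left(\frac{23053}{8731 \left(- \frac{1}{4844}\right)} - \frac{9791}{4254}\right)} = \sqrt{\frac{620944}{25} + \left(\frac{23053}{- \frac{8731}{4844}} - \frac{9791}{4254}\right)} = \sqrt{\frac{620944}{25} + \left(23053 \left(- \frac{4844}{8731}\right) - \frac{9791}{4254}\right)} = \sqrt{\frac{620944}{25} - \frac{475124271149}{37141674}} = \sqrt{\frac{11184792841531}{928541850}} = \frac{\sqrt{415421929477678062894}}{185708370}$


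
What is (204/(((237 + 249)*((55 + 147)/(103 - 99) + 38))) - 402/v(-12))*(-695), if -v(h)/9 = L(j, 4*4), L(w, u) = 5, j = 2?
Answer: -89060914/14337 ≈ -6212.0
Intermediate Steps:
v(h) = -45 (v(h) = -9*5 = -45)
(204/(((237 + 249)*((55 + 147)/(103 - 99) + 38))) - 402/v(-12))*(-695) = (204/(((237 + 249)*((55 + 147)/(103 - 99) + 38))) - 402/(-45))*(-695) = (204/((486*(202/4 + 38))) - 402*(-1/45))*(-695) = (204/((486*(202*(1/4) + 38))) + 134/15)*(-695) = (204/((486*(101/2 + 38))) + 134/15)*(-695) = (204/((486*(177/2))) + 134/15)*(-695) = (204/43011 + 134/15)*(-695) = (204*(1/43011) + 134/15)*(-695) = (68/14337 + 134/15)*(-695) = (640726/71685)*(-695) = -89060914/14337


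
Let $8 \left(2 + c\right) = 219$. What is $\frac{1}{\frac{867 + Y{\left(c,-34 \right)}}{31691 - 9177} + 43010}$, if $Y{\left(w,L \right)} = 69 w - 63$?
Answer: $\frac{180112}{7746637559} \approx 2.325 \cdot 10^{-5}$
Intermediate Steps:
$c = \frac{203}{8}$ ($c = -2 + \frac{1}{8} \cdot 219 = -2 + \frac{219}{8} = \frac{203}{8} \approx 25.375$)
$Y{\left(w,L \right)} = -63 + 69 w$
$\frac{1}{\frac{867 + Y{\left(c,-34 \right)}}{31691 - 9177} + 43010} = \frac{1}{\frac{867 + \left(-63 + 69 \cdot \frac{203}{8}\right)}{31691 - 9177} + 43010} = \frac{1}{\frac{867 + \left(-63 + \frac{14007}{8}\right)}{22514} + 43010} = \frac{1}{\left(867 + \frac{13503}{8}\right) \frac{1}{22514} + 43010} = \frac{1}{\frac{20439}{8} \cdot \frac{1}{22514} + 43010} = \frac{1}{\frac{20439}{180112} + 43010} = \frac{1}{\frac{7746637559}{180112}} = \frac{180112}{7746637559}$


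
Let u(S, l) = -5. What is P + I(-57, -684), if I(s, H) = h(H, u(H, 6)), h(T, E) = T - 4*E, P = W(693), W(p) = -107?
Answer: -771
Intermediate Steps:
P = -107
I(s, H) = 20 + H (I(s, H) = H - 4*(-5) = H + 20 = 20 + H)
P + I(-57, -684) = -107 + (20 - 684) = -107 - 664 = -771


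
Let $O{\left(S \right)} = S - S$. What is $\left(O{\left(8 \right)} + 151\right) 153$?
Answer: $23103$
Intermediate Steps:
$O{\left(S \right)} = 0$
$\left(O{\left(8 \right)} + 151\right) 153 = \left(0 + 151\right) 153 = 151 \cdot 153 = 23103$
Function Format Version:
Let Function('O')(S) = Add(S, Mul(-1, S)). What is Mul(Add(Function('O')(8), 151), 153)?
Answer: 23103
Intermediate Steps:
Function('O')(S) = 0
Mul(Add(Function('O')(8), 151), 153) = Mul(Add(0, 151), 153) = Mul(151, 153) = 23103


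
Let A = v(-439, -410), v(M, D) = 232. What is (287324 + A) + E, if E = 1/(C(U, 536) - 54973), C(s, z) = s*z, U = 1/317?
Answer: 5010923537863/17425905 ≈ 2.8756e+5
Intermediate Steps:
A = 232
U = 1/317 ≈ 0.0031546
E = -317/17425905 (E = 1/((1/317)*536 - 54973) = 1/(536/317 - 54973) = 1/(-17425905/317) = -317/17425905 ≈ -1.8191e-5)
(287324 + A) + E = (287324 + 232) - 317/17425905 = 287556 - 317/17425905 = 5010923537863/17425905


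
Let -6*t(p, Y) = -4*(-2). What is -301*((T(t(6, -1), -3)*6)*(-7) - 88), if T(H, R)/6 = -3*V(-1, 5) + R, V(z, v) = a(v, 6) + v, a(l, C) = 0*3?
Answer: -1338848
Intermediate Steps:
a(l, C) = 0
t(p, Y) = -4/3 (t(p, Y) = -(-2)*(-2)/3 = -⅙*8 = -4/3)
V(z, v) = v (V(z, v) = 0 + v = v)
T(H, R) = -90 + 6*R (T(H, R) = 6*(-3*5 + R) = 6*(-15 + R) = -90 + 6*R)
-301*((T(t(6, -1), -3)*6)*(-7) - 88) = -301*(((-90 + 6*(-3))*6)*(-7) - 88) = -301*(((-90 - 18)*6)*(-7) - 88) = -301*(-108*6*(-7) - 88) = -301*(-648*(-7) - 88) = -301*(4536 - 88) = -301*4448 = -1338848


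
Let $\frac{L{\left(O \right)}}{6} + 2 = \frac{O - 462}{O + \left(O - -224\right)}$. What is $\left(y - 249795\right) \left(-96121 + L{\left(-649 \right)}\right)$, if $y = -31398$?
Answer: $\frac{4838402468328}{179} \approx 2.703 \cdot 10^{10}$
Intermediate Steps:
$L{\left(O \right)} = -12 + \frac{6 \left(-462 + O\right)}{224 + 2 O}$ ($L{\left(O \right)} = -12 + 6 \frac{O - 462}{O + \left(O - -224\right)} = -12 + 6 \frac{-462 + O}{O + \left(O + 224\right)} = -12 + 6 \frac{-462 + O}{O + \left(224 + O\right)} = -12 + 6 \frac{-462 + O}{224 + 2 O} = -12 + \frac{6 \left(-462 + O\right)}{224 + 2 O}$)
$\left(y - 249795\right) \left(-96121 + L{\left(-649 \right)}\right) = \left(-31398 - 249795\right) \left(-96121 + \frac{3 \left(-910 - -1947\right)}{112 - 649}\right) = - 281193 \left(-96121 + \frac{3 \left(-910 + 1947\right)}{-537}\right) = - 281193 \left(-96121 + 3 \left(- \frac{1}{537}\right) 1037\right) = - 281193 \left(-96121 - \frac{1037}{179}\right) = \left(-281193\right) \left(- \frac{17206696}{179}\right) = \frac{4838402468328}{179}$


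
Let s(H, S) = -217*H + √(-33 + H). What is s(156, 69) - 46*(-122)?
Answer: -28240 + √123 ≈ -28229.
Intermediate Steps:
s(H, S) = √(-33 + H) - 217*H
s(156, 69) - 46*(-122) = (√(-33 + 156) - 217*156) - 46*(-122) = (√123 - 33852) - 1*(-5612) = (-33852 + √123) + 5612 = -28240 + √123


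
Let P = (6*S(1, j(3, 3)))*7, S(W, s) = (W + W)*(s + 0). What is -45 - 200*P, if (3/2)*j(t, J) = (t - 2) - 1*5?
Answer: 44755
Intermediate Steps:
j(t, J) = -14/3 + 2*t/3 (j(t, J) = 2*((t - 2) - 1*5)/3 = 2*((-2 + t) - 5)/3 = 2*(-7 + t)/3 = -14/3 + 2*t/3)
S(W, s) = 2*W*s (S(W, s) = (2*W)*s = 2*W*s)
P = -224 (P = (6*(2*1*(-14/3 + (⅔)*3)))*7 = (6*(2*1*(-14/3 + 2)))*7 = (6*(2*1*(-8/3)))*7 = (6*(-16/3))*7 = -32*7 = -224)
-45 - 200*P = -45 - 200*(-224) = -45 + 44800 = 44755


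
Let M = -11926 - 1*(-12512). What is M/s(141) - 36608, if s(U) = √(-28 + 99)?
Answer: -36608 + 586*√71/71 ≈ -36538.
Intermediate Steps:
M = 586 (M = -11926 + 12512 = 586)
s(U) = √71
M/s(141) - 36608 = 586/(√71) - 36608 = 586*(√71/71) - 36608 = 586*√71/71 - 36608 = -36608 + 586*√71/71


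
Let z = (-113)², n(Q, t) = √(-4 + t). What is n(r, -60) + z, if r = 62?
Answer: 12769 + 8*I ≈ 12769.0 + 8.0*I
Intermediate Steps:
z = 12769
n(r, -60) + z = √(-4 - 60) + 12769 = √(-64) + 12769 = 8*I + 12769 = 12769 + 8*I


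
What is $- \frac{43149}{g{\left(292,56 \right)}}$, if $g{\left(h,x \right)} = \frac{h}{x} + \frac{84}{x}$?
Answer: $- \frac{302043}{47} \approx -6426.4$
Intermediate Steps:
$g{\left(h,x \right)} = \frac{84}{x} + \frac{h}{x}$
$- \frac{43149}{g{\left(292,56 \right)}} = - \frac{43149}{\frac{1}{56} \left(84 + 292\right)} = - \frac{43149}{\frac{1}{56} \cdot 376} = - \frac{43149}{\frac{47}{7}} = \left(-43149\right) \frac{7}{47} = - \frac{302043}{47}$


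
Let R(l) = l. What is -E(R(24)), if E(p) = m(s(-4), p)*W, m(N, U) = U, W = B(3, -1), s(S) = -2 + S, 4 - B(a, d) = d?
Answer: -120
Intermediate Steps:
B(a, d) = 4 - d
W = 5 (W = 4 - 1*(-1) = 4 + 1 = 5)
E(p) = 5*p (E(p) = p*5 = 5*p)
-E(R(24)) = -5*24 = -1*120 = -120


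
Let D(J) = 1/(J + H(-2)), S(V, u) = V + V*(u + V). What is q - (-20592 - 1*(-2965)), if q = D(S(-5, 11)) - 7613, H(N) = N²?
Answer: 310433/31 ≈ 10014.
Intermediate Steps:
S(V, u) = V + V*(V + u)
D(J) = 1/(4 + J) (D(J) = 1/(J + (-2)²) = 1/(J + 4) = 1/(4 + J))
q = -236004/31 (q = 1/(4 - 5*(1 - 5 + 11)) - 7613 = 1/(4 - 5*7) - 7613 = 1/(4 - 35) - 7613 = 1/(-31) - 7613 = -1/31 - 7613 = -236004/31 ≈ -7613.0)
q - (-20592 - 1*(-2965)) = -236004/31 - (-20592 - 1*(-2965)) = -236004/31 - (-20592 + 2965) = -236004/31 - 1*(-17627) = -236004/31 + 17627 = 310433/31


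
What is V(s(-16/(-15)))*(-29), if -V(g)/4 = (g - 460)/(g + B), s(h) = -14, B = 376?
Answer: -27492/181 ≈ -151.89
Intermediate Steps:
V(g) = -4*(-460 + g)/(376 + g) (V(g) = -4*(g - 460)/(g + 376) = -4*(-460 + g)/(376 + g))
V(s(-16/(-15)))*(-29) = (4*(460 - 1*(-14))/(376 - 14))*(-29) = (4*(460 + 14)/362)*(-29) = (4*(1/362)*474)*(-29) = (948/181)*(-29) = -27492/181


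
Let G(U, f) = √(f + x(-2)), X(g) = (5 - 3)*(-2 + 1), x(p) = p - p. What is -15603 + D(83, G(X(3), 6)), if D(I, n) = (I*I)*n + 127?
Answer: -15476 + 6889*√6 ≈ 1398.5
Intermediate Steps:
x(p) = 0
X(g) = -2 (X(g) = 2*(-1) = -2)
G(U, f) = √f (G(U, f) = √(f + 0) = √f)
D(I, n) = 127 + n*I² (D(I, n) = I²*n + 127 = n*I² + 127 = 127 + n*I²)
-15603 + D(83, G(X(3), 6)) = -15603 + (127 + √6*83²) = -15603 + (127 + √6*6889) = -15603 + (127 + 6889*√6) = -15476 + 6889*√6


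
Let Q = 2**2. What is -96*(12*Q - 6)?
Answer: -4032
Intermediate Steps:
Q = 4
-96*(12*Q - 6) = -96*(12*4 - 6) = -96*(48 - 6) = -96*42 = -4032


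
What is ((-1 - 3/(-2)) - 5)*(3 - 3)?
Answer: 0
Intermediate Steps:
((-1 - 3/(-2)) - 5)*(3 - 3) = ((-1 - 3*(-½)) - 5)*0 = ((-1 + 3/2) - 5)*0 = (½ - 5)*0 = -9/2*0 = 0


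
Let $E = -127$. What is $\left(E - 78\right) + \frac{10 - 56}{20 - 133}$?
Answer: $- \frac{23119}{113} \approx -204.59$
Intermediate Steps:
$\left(E - 78\right) + \frac{10 - 56}{20 - 133} = \left(-127 - 78\right) + \frac{10 - 56}{20 - 133} = \left(-127 - 78\right) - \frac{46}{-113} = -205 - - \frac{46}{113} = -205 + \frac{46}{113} = - \frac{23119}{113}$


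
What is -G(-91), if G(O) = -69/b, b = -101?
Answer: -69/101 ≈ -0.68317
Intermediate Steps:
G(O) = 69/101 (G(O) = -69/(-101) = -69*(-1/101) = 69/101)
-G(-91) = -1*69/101 = -69/101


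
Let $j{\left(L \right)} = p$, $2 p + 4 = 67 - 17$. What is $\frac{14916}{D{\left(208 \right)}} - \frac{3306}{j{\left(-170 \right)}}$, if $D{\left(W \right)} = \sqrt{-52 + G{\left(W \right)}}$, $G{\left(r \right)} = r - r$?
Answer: $- \frac{3306}{23} - \frac{7458 i \sqrt{13}}{13} \approx -143.74 - 2068.5 i$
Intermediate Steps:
$G{\left(r \right)} = 0$
$p = 23$ ($p = -2 + \frac{67 - 17}{2} = -2 + \frac{1}{2} \cdot 50 = -2 + 25 = 23$)
$j{\left(L \right)} = 23$
$D{\left(W \right)} = 2 i \sqrt{13}$ ($D{\left(W \right)} = \sqrt{-52 + 0} = \sqrt{-52} = 2 i \sqrt{13}$)
$\frac{14916}{D{\left(208 \right)}} - \frac{3306}{j{\left(-170 \right)}} = \frac{14916}{2 i \sqrt{13}} - \frac{3306}{23} = 14916 \left(- \frac{i \sqrt{13}}{26}\right) - \frac{3306}{23} = - \frac{7458 i \sqrt{13}}{13} - \frac{3306}{23} = - \frac{3306}{23} - \frac{7458 i \sqrt{13}}{13}$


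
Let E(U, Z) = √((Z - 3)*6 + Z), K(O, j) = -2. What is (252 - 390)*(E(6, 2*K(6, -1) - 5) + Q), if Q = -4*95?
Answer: 52440 - 1242*I ≈ 52440.0 - 1242.0*I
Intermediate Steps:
E(U, Z) = √(-18 + 7*Z) (E(U, Z) = √((-3 + Z)*6 + Z) = √((-18 + 6*Z) + Z) = √(-18 + 7*Z))
Q = -380
(252 - 390)*(E(6, 2*K(6, -1) - 5) + Q) = (252 - 390)*(√(-18 + 7*(2*(-2) - 5)) - 380) = -138*(√(-18 + 7*(-4 - 5)) - 380) = -138*(√(-18 + 7*(-9)) - 380) = -138*(√(-18 - 63) - 380) = -138*(√(-81) - 380) = -138*(9*I - 380) = -138*(-380 + 9*I) = 52440 - 1242*I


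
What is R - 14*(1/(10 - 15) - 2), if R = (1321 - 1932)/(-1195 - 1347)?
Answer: 394523/12710 ≈ 31.040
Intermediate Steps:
R = 611/2542 (R = -611/(-2542) = -611*(-1/2542) = 611/2542 ≈ 0.24036)
R - 14*(1/(10 - 15) - 2) = 611/2542 - 14*(1/(10 - 15) - 2) = 611/2542 - 14*(1/(-5) - 2) = 611/2542 - 14*(-⅕ - 2) = 611/2542 - 14*(-11/5) = 611/2542 + 154/5 = 394523/12710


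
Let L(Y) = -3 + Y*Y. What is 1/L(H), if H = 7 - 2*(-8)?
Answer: 1/526 ≈ 0.0019011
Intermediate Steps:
H = 23 (H = 7 + 16 = 23)
L(Y) = -3 + Y²
1/L(H) = 1/(-3 + 23²) = 1/(-3 + 529) = 1/526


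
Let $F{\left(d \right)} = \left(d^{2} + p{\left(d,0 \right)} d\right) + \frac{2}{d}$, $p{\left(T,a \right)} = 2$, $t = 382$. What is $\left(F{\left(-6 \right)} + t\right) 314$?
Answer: $\frac{382138}{3} \approx 1.2738 \cdot 10^{5}$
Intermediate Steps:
$F{\left(d \right)} = d^{2} + 2 d + \frac{2}{d}$ ($F{\left(d \right)} = \left(d^{2} + 2 d\right) + \frac{2}{d} = d^{2} + 2 d + \frac{2}{d}$)
$\left(F{\left(-6 \right)} + t\right) 314 = \left(\frac{2 + \left(-6\right)^{2} \left(2 - 6\right)}{-6} + 382\right) 314 = \left(- \frac{2 + 36 \left(-4\right)}{6} + 382\right) 314 = \left(- \frac{2 - 144}{6} + 382\right) 314 = \left(\left(- \frac{1}{6}\right) \left(-142\right) + 382\right) 314 = \left(\frac{71}{3} + 382\right) 314 = \frac{1217}{3} \cdot 314 = \frac{382138}{3}$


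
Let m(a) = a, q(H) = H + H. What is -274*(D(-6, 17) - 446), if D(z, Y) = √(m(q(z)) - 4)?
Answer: 122204 - 1096*I ≈ 1.222e+5 - 1096.0*I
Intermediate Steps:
q(H) = 2*H
D(z, Y) = √(-4 + 2*z) (D(z, Y) = √(2*z - 4) = √(-4 + 2*z))
-274*(D(-6, 17) - 446) = -274*(√(-4 + 2*(-6)) - 446) = -274*(√(-4 - 12) - 446) = -274*(√(-16) - 446) = -274*(4*I - 446) = -274*(-446 + 4*I) = 122204 - 1096*I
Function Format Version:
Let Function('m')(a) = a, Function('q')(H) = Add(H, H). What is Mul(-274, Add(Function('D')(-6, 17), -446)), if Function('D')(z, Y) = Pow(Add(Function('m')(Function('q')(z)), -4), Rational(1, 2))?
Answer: Add(122204, Mul(-1096, I)) ≈ Add(1.2220e+5, Mul(-1096.0, I))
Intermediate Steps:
Function('q')(H) = Mul(2, H)
Function('D')(z, Y) = Pow(Add(-4, Mul(2, z)), Rational(1, 2)) (Function('D')(z, Y) = Pow(Add(Mul(2, z), -4), Rational(1, 2)) = Pow(Add(-4, Mul(2, z)), Rational(1, 2)))
Mul(-274, Add(Function('D')(-6, 17), -446)) = Mul(-274, Add(Pow(Add(-4, Mul(2, -6)), Rational(1, 2)), -446)) = Mul(-274, Add(Pow(Add(-4, -12), Rational(1, 2)), -446)) = Mul(-274, Add(Pow(-16, Rational(1, 2)), -446)) = Mul(-274, Add(Mul(4, I), -446)) = Mul(-274, Add(-446, Mul(4, I))) = Add(122204, Mul(-1096, I))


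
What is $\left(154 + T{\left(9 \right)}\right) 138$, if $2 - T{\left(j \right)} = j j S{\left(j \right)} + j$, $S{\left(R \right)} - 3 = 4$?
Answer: $-57960$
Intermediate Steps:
$S{\left(R \right)} = 7$ ($S{\left(R \right)} = 3 + 4 = 7$)
$T{\left(j \right)} = 2 - j - 7 j^{2}$ ($T{\left(j \right)} = 2 - \left(j j 7 + j\right) = 2 - \left(j^{2} \cdot 7 + j\right) = 2 - \left(7 j^{2} + j\right) = 2 - \left(j + 7 j^{2}\right) = 2 - j - 7 j^{2}$)
$\left(154 + T{\left(9 \right)}\right) 138 = \left(154 - \left(7 + 567\right)\right) 138 = \left(154 - 574\right) 138 = \left(-420\right) 138 = -57960$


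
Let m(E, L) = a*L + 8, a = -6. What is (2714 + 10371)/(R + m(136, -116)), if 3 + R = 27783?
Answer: 13085/28484 ≈ 0.45938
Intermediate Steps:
R = 27780 (R = -3 + 27783 = 27780)
m(E, L) = 8 - 6*L (m(E, L) = -6*L + 8 = 8 - 6*L)
(2714 + 10371)/(R + m(136, -116)) = (2714 + 10371)/(27780 + (8 - 6*(-116))) = 13085/(27780 + (8 + 696)) = 13085/(27780 + 704) = 13085/28484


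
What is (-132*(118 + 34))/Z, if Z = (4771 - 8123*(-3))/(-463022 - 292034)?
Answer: 3787360896/7285 ≈ 5.1989e+5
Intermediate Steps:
Z = -7285/188764 (Z = (4771 + 24369)/(-755056) = 29140*(-1/755056) = -7285/188764 ≈ -0.038593)
(-132*(118 + 34))/Z = (-132*(118 + 34))/(-7285/188764) = -132*152*(-188764/7285) = -20064*(-188764/7285) = 3787360896/7285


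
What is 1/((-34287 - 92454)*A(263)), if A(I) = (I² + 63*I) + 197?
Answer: -1/10891487835 ≈ -9.1815e-11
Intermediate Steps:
A(I) = 197 + I² + 63*I
1/((-34287 - 92454)*A(263)) = 1/((-34287 - 92454)*(197 + 263² + 63*263)) = 1/((-126741)*(197 + 69169 + 16569)) = -1/126741/85935 = -1/126741*1/85935 = -1/10891487835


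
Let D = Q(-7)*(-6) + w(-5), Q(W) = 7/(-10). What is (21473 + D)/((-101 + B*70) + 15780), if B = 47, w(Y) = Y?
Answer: 35787/31615 ≈ 1.1320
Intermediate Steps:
Q(W) = -7/10 (Q(W) = 7*(-⅒) = -7/10)
D = -⅘ (D = -7/10*(-6) - 5 = 21/5 - 5 = -⅘ ≈ -0.80000)
(21473 + D)/((-101 + B*70) + 15780) = (21473 - ⅘)/((-101 + 47*70) + 15780) = 107361/(5*((-101 + 3290) + 15780)) = 107361/(5*(3189 + 15780)) = (107361/5)/18969 = (107361/5)*(1/18969) = 35787/31615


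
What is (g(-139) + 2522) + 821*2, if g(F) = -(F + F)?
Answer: 4442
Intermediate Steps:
g(F) = -2*F
(g(-139) + 2522) + 821*2 = (-2*(-139) + 2522) + 821*2 = (278 + 2522) + 1642 = 2800 + 1642 = 4442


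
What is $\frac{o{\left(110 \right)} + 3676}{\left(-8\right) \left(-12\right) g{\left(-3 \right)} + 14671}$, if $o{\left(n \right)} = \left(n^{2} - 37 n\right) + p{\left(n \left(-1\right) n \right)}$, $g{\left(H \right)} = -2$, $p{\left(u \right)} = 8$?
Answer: $\frac{11714}{14479} \approx 0.80903$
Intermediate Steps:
$o{\left(n \right)} = 8 + n^{2} - 37 n$ ($o{\left(n \right)} = \left(n^{2} - 37 n\right) + 8 = 8 + n^{2} - 37 n$)
$\frac{o{\left(110 \right)} + 3676}{\left(-8\right) \left(-12\right) g{\left(-3 \right)} + 14671} = \frac{\left(8 + 110^{2} - 4070\right) + 3676}{\left(-8\right) \left(-12\right) \left(-2\right) + 14671} = \frac{\left(8 + 12100 - 4070\right) + 3676}{96 \left(-2\right) + 14671} = \frac{8038 + 3676}{-192 + 14671} = \frac{11714}{14479}$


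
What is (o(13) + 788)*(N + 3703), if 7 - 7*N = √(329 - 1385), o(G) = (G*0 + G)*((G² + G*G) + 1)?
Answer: 19242280 - 20780*I*√66/7 ≈ 1.9242e+7 - 24117.0*I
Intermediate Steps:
o(G) = G*(1 + 2*G²) (o(G) = (0 + G)*((G² + G²) + 1) = G*(2*G² + 1) = G*(1 + 2*G²))
N = 1 - 4*I*√66/7 (N = 1 - √(329 - 1385)/7 = 1 - 4*I*√66/7 ≈ 1.0 - 4.6423*I)
(o(13) + 788)*(N + 3703) = ((13 + 2*13³) + 788)*((1 - 4*I*√66/7) + 3703) = ((13 + 2*2197) + 788)*(3704 - 4*I*√66/7) = ((13 + 4394) + 788)*(3704 - 4*I*√66/7) = (4407 + 788)*(3704 - 4*I*√66/7) = 5195*(3704 - 4*I*√66/7) = 19242280 - 20780*I*√66/7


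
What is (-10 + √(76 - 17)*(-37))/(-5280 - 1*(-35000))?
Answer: -1/2972 - 37*√59/29720 ≈ -0.0098991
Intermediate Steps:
(-10 + √(76 - 17)*(-37))/(-5280 - 1*(-35000)) = (-10 + √59*(-37))/(-5280 + 35000) = (-10 - 37*√59)/29720 = (-10 - 37*√59)*(1/29720) = -1/2972 - 37*√59/29720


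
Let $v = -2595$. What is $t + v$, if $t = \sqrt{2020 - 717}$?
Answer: $-2595 + \sqrt{1303} \approx -2558.9$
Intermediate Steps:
$t = \sqrt{1303} \approx 36.097$
$t + v = \sqrt{1303} - 2595 = -2595 + \sqrt{1303}$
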